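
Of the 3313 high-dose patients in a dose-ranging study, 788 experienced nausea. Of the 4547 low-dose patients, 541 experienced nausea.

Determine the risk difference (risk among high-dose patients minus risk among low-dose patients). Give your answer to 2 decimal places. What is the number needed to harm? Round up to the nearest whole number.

risk, high-dose patients = 788/3313 = 0.2379
risk, low-dose patients = 541/4547 = 0.1190
risk difference = 0.2379 − 0.1190 = 0.12
absolute risk difference = 0.118871
1 / 0.118871 = 8.412 → round up → 9

RD = 0.12; NNH = 9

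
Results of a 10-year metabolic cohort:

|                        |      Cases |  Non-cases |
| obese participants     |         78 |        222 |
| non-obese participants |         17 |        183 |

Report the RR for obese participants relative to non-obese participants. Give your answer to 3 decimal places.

risk, obese participants = 78/300 = 0.2600
risk, non-obese participants = 17/200 = 0.0850
RR = 0.2600 / 0.0850 = 3.059

3.059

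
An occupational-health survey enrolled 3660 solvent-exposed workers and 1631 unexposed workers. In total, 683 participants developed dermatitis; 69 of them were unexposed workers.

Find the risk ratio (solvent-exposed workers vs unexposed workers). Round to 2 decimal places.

RR ≈ 3.97

solvent-exposed workers with the outcome: 683 − 69 = 614
solvent-exposed workers without the outcome: 3660 − 614 = 3046
unexposed workers without the outcome: 1631 − 69 = 1562
risk, solvent-exposed workers = 614/3660 = 0.16776
risk, unexposed workers = 69/1631 = 0.04231
RR = 0.16776 / 0.04231 = 3.97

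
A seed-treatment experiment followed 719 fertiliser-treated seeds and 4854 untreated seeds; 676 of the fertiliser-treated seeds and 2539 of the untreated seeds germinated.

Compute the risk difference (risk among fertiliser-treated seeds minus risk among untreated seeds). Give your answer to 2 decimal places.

risk, fertiliser-treated seeds = 676/719 = 0.9402
risk, untreated seeds = 2539/4854 = 0.5231
risk difference = 0.9402 − 0.5231 = 0.42

RD = 0.42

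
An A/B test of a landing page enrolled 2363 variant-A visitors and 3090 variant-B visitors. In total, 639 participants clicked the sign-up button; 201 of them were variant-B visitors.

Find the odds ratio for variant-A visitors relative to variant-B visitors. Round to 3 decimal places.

variant-A visitors with the outcome: 639 − 201 = 438
variant-A visitors without the outcome: 2363 − 438 = 1925
variant-B visitors without the outcome: 3090 − 201 = 2889
OR = (438 × 2889) / (1925 × 201) = 1265382/386925 ≈ 3.270

OR = 3.270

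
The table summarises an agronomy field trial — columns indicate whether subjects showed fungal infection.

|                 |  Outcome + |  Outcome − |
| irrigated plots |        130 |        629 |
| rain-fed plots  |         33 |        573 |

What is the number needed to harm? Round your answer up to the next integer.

NNH ≈ 9

risk, irrigated plots = 130/759 = 0.171278
risk, rain-fed plots = 33/606 = 0.054455
absolute risk difference = 0.116823
1 / 0.116823 = 8.560 → round up → 9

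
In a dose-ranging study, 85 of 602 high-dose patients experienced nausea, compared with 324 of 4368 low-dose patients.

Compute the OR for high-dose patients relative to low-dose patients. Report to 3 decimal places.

OR = (85 × 4044) / (517 × 324) = 343740/167508 ≈ 2.052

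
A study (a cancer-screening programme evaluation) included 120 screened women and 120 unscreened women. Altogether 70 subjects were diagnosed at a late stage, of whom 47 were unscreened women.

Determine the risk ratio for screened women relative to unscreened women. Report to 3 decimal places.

screened women with the outcome: 70 − 47 = 23
screened women without the outcome: 120 − 23 = 97
unscreened women without the outcome: 120 − 47 = 73
risk, screened women = 23/120 = 0.1917
risk, unscreened women = 47/120 = 0.3917
RR = 0.1917 / 0.3917 = 0.489

0.489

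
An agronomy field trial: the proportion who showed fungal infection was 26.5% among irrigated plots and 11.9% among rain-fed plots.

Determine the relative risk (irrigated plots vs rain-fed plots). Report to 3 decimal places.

RR = 0.2650 / 0.1190 = 2.227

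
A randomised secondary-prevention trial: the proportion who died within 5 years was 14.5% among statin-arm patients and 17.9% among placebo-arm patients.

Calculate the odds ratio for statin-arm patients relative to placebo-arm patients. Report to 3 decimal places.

odds, statin-arm patients = 0.1450/0.8550 = 0.1696
odds, placebo-arm patients = 0.1790/0.8210 = 0.2180
OR = 0.1696 / 0.2180 = 0.778

0.778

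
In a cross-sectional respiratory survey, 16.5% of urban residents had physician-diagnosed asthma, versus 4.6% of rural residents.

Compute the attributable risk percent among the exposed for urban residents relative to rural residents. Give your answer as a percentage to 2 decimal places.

AR% = (0.16500 − 0.04600) / 0.16500 = 0.7212 → 72.12%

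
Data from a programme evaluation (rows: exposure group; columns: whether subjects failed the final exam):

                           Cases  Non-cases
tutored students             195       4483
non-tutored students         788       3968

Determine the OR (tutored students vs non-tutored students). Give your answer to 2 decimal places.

OR = 0.22

odds, tutored students = 195/4483 = 0.04350
odds, non-tutored students = 788/3968 = 0.19859
OR = 0.04350 / 0.19859 = 0.22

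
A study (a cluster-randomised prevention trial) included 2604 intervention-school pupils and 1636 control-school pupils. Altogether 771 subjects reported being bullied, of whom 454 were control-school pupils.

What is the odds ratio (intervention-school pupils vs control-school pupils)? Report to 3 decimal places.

0.361

intervention-school pupils with the outcome: 771 − 454 = 317
intervention-school pupils without the outcome: 2604 − 317 = 2287
control-school pupils without the outcome: 1636 − 454 = 1182
odds, intervention-school pupils = 317/2287 = 0.1386
odds, control-school pupils = 454/1182 = 0.3841
OR = 0.1386 / 0.3841 = 0.361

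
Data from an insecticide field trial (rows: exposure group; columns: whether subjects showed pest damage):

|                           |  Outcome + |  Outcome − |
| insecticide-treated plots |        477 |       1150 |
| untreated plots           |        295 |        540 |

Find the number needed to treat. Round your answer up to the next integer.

risk, insecticide-treated plots = 477/1627 = 0.293178
risk, untreated plots = 295/835 = 0.353293
absolute risk difference = 0.060116
1 / 0.060116 = 16.635 → round up → 17

17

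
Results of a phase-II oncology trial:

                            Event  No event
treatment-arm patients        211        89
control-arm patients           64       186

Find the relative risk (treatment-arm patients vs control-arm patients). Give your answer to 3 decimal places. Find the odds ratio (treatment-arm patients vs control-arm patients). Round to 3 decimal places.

risk, treatment-arm patients = 211/300 = 0.7033
risk, control-arm patients = 64/250 = 0.2560
RR = 0.7033 / 0.2560 = 2.747
OR = (211 × 186) / (89 × 64) = 39246/5696 ≈ 6.890

RR = 2.747; OR = 6.890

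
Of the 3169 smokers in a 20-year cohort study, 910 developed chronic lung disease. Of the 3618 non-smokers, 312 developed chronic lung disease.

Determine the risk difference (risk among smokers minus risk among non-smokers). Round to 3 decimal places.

risk, smokers = 910/3169 = 0.2872
risk, non-smokers = 312/3618 = 0.0862
risk difference = 0.2872 − 0.0862 = 0.201

RD = 0.201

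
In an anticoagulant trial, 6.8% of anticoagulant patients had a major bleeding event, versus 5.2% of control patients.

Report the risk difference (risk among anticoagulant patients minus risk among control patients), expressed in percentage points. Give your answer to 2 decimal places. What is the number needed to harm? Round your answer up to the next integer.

RD = 1.60; NNH = 63

risk difference = 0.0680 − 0.0520 = 0.0160 → 1.60 percentage points
absolute risk difference = 0.016000
1 / 0.016000 = 62.500 → round up → 63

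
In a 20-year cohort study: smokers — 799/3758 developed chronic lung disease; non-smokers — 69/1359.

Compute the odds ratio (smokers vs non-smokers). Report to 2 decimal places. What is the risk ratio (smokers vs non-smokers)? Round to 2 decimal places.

odds, smokers = 799/2959 = 0.2700
odds, non-smokers = 69/1290 = 0.0535
OR = 0.2700 / 0.0535 = 5.05
risk, smokers = 799/3758 = 0.2126
risk, non-smokers = 69/1359 = 0.0508
RR = 0.2126 / 0.0508 = 4.19

OR = 5.05; RR = 4.19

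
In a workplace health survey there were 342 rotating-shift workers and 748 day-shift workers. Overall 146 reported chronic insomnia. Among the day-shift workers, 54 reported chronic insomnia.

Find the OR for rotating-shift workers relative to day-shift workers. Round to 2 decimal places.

rotating-shift workers with the outcome: 146 − 54 = 92
rotating-shift workers without the outcome: 342 − 92 = 250
day-shift workers without the outcome: 748 − 54 = 694
OR = (92 × 694) / (250 × 54) = 63848/13500 ≈ 4.73

4.73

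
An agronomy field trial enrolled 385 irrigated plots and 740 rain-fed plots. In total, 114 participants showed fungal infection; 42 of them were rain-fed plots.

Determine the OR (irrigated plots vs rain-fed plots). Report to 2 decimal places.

irrigated plots with the outcome: 114 − 42 = 72
irrigated plots without the outcome: 385 − 72 = 313
rain-fed plots without the outcome: 740 − 42 = 698
OR = (72 × 698) / (313 × 42) = 50256/13146 ≈ 3.82

3.82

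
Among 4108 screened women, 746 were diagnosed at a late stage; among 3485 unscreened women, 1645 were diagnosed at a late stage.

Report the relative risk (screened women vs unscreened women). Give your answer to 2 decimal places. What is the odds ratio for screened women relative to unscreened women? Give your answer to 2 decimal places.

RR = 0.38; OR = 0.25

risk, screened women = 746/4108 = 0.1816
risk, unscreened women = 1645/3485 = 0.4720
RR = 0.1816 / 0.4720 = 0.38
OR = (746 × 1840) / (3362 × 1645) = 1372640/5530490 ≈ 0.25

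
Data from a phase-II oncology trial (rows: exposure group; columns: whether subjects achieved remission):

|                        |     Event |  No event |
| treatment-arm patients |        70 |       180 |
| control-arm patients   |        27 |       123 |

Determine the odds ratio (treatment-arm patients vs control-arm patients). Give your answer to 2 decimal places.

odds, treatment-arm patients = 70/180 = 0.3889
odds, control-arm patients = 27/123 = 0.2195
OR = 0.3889 / 0.2195 = 1.77

1.77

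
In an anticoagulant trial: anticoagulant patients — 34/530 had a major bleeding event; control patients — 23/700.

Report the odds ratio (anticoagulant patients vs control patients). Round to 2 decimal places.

OR = (34 × 677) / (496 × 23) = 23018/11408 ≈ 2.02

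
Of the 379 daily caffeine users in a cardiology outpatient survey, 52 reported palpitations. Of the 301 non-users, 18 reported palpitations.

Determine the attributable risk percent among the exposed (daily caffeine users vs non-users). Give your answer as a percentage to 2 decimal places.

AR% = 56.41%

risk, daily caffeine users = 52/379 = 0.1372
risk, non-users = 18/301 = 0.0598
AR% = (0.1372 − 0.0598) / 0.1372 = 0.5641 → 56.41%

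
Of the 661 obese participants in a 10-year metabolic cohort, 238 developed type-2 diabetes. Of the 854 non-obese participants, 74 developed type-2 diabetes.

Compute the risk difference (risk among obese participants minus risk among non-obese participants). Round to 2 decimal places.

risk, obese participants = 238/661 = 0.3601
risk, non-obese participants = 74/854 = 0.0867
risk difference = 0.3601 − 0.0867 = 0.27

0.27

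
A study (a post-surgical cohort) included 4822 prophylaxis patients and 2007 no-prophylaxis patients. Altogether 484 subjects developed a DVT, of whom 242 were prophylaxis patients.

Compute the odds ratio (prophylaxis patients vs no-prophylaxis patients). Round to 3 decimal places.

OR ≈ 0.385

prophylaxis patients without the outcome: 4822 − 242 = 4580
no-prophylaxis patients with the outcome: 484 − 242 = 242
no-prophylaxis patients without the outcome: 2007 − 242 = 1765
odds, prophylaxis patients = 242/4580 = 0.0528
odds, no-prophylaxis patients = 242/1765 = 0.1371
OR = 0.0528 / 0.1371 = 0.385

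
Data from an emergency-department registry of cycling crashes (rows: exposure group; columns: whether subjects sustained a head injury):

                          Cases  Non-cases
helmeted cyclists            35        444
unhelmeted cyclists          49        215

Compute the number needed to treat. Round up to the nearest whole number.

9

risk, helmeted cyclists = 35/479 = 0.073069
risk, unhelmeted cyclists = 49/264 = 0.185606
absolute risk difference = 0.112537
1 / 0.112537 = 8.886 → round up → 9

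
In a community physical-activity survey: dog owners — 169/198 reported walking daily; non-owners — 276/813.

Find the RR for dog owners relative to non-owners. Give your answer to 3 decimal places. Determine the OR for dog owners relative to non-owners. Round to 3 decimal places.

risk, dog owners = 169/198 = 0.8535
risk, non-owners = 276/813 = 0.3395
RR = 0.8535 / 0.3395 = 2.514
OR = (169 × 537) / (29 × 276) = 90753/8004 ≈ 11.338

RR = 2.514; OR = 11.338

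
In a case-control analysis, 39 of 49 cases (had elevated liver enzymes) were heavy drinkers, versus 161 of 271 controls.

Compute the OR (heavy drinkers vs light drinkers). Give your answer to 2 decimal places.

odds, heavy drinkers = 39/161 = 0.2422
odds, light drinkers = 10/110 = 0.0909
OR = 0.2422 / 0.0909 = 2.66

2.66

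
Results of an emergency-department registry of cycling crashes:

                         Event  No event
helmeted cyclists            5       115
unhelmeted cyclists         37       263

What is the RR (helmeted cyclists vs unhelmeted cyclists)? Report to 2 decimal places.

risk, helmeted cyclists = 5/120 = 0.04167
risk, unhelmeted cyclists = 37/300 = 0.12333
RR = 0.04167 / 0.12333 = 0.34

0.34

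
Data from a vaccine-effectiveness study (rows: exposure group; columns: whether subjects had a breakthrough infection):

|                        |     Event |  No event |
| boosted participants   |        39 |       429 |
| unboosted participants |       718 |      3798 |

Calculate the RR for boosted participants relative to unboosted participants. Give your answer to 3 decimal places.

RR ≈ 0.524

risk, boosted participants = 39/468 = 0.0833
risk, unboosted participants = 718/4516 = 0.1590
RR = 0.0833 / 0.1590 = 0.524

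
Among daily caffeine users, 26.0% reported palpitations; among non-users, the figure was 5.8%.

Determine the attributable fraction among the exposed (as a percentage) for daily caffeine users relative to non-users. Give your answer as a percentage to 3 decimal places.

AR% = (0.2600 − 0.0580) / 0.2600 = 0.7769 → 77.692%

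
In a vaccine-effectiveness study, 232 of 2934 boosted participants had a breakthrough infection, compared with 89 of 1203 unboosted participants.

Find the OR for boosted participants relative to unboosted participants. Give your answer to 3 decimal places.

OR = (232 × 1114) / (2702 × 89) = 258448/240478 ≈ 1.075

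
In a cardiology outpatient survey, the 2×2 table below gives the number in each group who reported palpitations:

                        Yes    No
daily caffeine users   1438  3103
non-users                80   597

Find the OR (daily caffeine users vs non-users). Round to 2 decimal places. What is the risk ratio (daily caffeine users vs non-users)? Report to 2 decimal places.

OR = 3.46; RR = 2.68

odds, daily caffeine users = 1438/3103 = 0.4634
odds, non-users = 80/597 = 0.1340
OR = 0.4634 / 0.1340 = 3.46
risk, daily caffeine users = 1438/4541 = 0.3167
risk, non-users = 80/677 = 0.1182
RR = 0.3167 / 0.1182 = 2.68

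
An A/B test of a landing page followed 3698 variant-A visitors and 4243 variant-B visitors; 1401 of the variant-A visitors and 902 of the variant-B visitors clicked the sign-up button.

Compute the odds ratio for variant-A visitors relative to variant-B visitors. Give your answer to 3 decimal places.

odds, variant-A visitors = 1401/2297 = 0.6099
odds, variant-B visitors = 902/3341 = 0.2700
OR = 0.6099 / 0.2700 = 2.259

2.259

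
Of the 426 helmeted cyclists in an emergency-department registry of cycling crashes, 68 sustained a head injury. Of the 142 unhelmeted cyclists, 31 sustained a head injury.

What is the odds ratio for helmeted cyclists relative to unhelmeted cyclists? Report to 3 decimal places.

OR = (68 × 111) / (358 × 31) = 7548/11098 ≈ 0.680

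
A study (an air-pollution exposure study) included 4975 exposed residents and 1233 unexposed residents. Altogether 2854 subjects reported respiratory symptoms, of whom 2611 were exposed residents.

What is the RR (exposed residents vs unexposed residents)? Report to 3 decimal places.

2.663

exposed residents without the outcome: 4975 − 2611 = 2364
unexposed residents with the outcome: 2854 − 2611 = 243
unexposed residents without the outcome: 1233 − 243 = 990
risk, exposed residents = 2611/4975 = 0.5248
risk, unexposed residents = 243/1233 = 0.1971
RR = 0.5248 / 0.1971 = 2.663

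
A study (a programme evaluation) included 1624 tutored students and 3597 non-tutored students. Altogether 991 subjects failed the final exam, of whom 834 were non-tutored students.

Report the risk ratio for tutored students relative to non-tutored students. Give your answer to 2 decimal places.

0.42

tutored students with the outcome: 991 − 834 = 157
tutored students without the outcome: 1624 − 157 = 1467
non-tutored students without the outcome: 3597 − 834 = 2763
risk, tutored students = 157/1624 = 0.0967
risk, non-tutored students = 834/3597 = 0.2319
RR = 0.0967 / 0.2319 = 0.42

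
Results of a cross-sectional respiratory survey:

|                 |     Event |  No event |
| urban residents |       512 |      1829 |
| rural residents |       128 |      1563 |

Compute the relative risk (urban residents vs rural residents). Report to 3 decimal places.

risk, urban residents = 512/2341 = 0.2187
risk, rural residents = 128/1691 = 0.0757
RR = 0.2187 / 0.0757 = 2.889

RR = 2.889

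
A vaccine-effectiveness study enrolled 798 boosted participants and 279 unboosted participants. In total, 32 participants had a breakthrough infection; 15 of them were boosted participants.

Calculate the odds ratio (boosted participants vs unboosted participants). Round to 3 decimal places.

0.295

boosted participants without the outcome: 798 − 15 = 783
unboosted participants with the outcome: 32 − 15 = 17
unboosted participants without the outcome: 279 − 17 = 262
odds, boosted participants = 15/783 = 0.01916
odds, unboosted participants = 17/262 = 0.06489
OR = 0.01916 / 0.06489 = 0.295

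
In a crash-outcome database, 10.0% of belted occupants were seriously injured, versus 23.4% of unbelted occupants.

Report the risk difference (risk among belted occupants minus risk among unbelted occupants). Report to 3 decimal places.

risk difference = 0.1000 − 0.2340 = -0.134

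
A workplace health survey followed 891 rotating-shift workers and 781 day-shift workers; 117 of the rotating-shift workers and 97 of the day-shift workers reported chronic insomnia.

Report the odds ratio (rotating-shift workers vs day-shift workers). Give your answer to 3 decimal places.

odds, rotating-shift workers = 117/774 = 0.1512
odds, day-shift workers = 97/684 = 0.1418
OR = 0.1512 / 0.1418 = 1.066

OR: 1.066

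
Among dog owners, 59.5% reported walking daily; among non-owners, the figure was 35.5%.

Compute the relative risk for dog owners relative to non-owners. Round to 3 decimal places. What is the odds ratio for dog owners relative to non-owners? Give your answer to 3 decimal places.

RR = 0.5950 / 0.3550 = 1.676
odds, dog owners = 0.5950/0.4050 = 1.4691
odds, non-owners = 0.3550/0.6450 = 0.5504
OR = 1.4691 / 0.5504 = 2.669

RR = 1.676; OR = 2.669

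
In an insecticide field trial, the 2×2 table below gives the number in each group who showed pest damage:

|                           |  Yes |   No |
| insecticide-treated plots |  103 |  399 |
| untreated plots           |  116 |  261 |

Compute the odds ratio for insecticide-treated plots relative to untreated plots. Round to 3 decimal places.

0.581

odds, insecticide-treated plots = 103/399 = 0.2581
odds, untreated plots = 116/261 = 0.4444
OR = 0.2581 / 0.4444 = 0.581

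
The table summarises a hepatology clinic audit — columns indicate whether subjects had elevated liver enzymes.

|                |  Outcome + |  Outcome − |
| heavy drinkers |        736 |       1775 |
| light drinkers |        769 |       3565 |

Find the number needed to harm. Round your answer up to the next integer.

risk, heavy drinkers = 736/2511 = 0.293110
risk, light drinkers = 769/4334 = 0.177434
absolute risk difference = 0.115676
1 / 0.115676 = 8.645 → round up → 9

NNH: 9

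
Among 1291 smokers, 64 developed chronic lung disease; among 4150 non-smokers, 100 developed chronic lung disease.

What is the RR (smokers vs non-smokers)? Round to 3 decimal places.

RR ≈ 2.057

risk, smokers = 64/1291 = 0.04957
risk, non-smokers = 100/4150 = 0.02410
RR = 0.04957 / 0.02410 = 2.057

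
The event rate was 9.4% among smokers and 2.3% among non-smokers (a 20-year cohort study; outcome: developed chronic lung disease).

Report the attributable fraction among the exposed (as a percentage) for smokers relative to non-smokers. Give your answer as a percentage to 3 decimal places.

AR% = (0.09400 − 0.02300) / 0.09400 = 0.7553 → 75.532%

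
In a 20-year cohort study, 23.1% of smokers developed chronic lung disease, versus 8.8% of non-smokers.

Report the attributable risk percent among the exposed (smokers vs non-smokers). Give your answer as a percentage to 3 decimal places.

AR% = (0.2310 − 0.0880) / 0.2310 = 0.6190 → 61.905%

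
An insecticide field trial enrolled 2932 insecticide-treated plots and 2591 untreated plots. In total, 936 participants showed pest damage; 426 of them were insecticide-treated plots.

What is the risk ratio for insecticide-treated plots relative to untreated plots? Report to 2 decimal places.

insecticide-treated plots without the outcome: 2932 − 426 = 2506
untreated plots with the outcome: 936 − 426 = 510
untreated plots without the outcome: 2591 − 510 = 2081
risk, insecticide-treated plots = 426/2932 = 0.1453
risk, untreated plots = 510/2591 = 0.1968
RR = 0.1453 / 0.1968 = 0.74

0.74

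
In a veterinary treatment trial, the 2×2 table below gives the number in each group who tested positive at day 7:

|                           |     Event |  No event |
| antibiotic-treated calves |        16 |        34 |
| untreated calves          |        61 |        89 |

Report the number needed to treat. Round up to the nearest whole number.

NNT: 12

risk, antibiotic-treated calves = 16/50 = 0.320000
risk, untreated calves = 61/150 = 0.406667
absolute risk difference = 0.086667
1 / 0.086667 = 11.538 → round up → 12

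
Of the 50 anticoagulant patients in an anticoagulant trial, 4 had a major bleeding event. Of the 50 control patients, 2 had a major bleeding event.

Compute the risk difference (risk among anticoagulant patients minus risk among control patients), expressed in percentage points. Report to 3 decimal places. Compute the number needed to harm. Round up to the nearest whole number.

risk, anticoagulant patients = 4/50 = 0.08000
risk, control patients = 2/50 = 0.04000
risk difference = 0.08000 − 0.04000 = 0.04000 → 4.000 percentage points
absolute risk difference = 0.040000
1 / 0.040000 = 25.000 → round up → 25

RD = 4.000; NNH = 25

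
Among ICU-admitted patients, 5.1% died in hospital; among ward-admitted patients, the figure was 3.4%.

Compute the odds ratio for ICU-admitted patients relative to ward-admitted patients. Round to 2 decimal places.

1.53

odds, ICU-admitted patients = 0.05100/0.94900 = 0.05374
odds, ward-admitted patients = 0.03400/0.96600 = 0.03520
OR = 0.05374 / 0.03520 = 1.53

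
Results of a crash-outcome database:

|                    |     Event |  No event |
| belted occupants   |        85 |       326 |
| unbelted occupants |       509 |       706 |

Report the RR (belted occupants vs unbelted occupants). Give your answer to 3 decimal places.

risk, belted occupants = 85/411 = 0.2068
risk, unbelted occupants = 509/1215 = 0.4189
RR = 0.2068 / 0.4189 = 0.494

0.494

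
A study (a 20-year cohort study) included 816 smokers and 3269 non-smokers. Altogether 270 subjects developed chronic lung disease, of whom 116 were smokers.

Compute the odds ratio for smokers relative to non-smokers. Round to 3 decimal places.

OR ≈ 3.352

smokers without the outcome: 816 − 116 = 700
non-smokers with the outcome: 270 − 116 = 154
non-smokers without the outcome: 3269 − 154 = 3115
OR = (116 × 3115) / (700 × 154) = 361340/107800 ≈ 3.352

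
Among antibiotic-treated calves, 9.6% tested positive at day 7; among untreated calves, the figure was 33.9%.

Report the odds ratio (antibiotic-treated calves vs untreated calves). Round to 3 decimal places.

OR: 0.207

odds, antibiotic-treated calves = 0.0960/0.9040 = 0.1062
odds, untreated calves = 0.3390/0.6610 = 0.5129
OR = 0.1062 / 0.5129 = 0.207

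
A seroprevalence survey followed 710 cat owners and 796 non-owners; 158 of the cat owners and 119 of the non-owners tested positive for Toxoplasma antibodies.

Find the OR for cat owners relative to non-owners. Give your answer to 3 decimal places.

OR = (158 × 677) / (552 × 119) = 106966/65688 ≈ 1.628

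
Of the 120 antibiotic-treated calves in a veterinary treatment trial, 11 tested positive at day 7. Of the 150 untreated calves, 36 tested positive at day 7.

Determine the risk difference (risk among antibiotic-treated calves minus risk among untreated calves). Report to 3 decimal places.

RD: -0.148

risk, antibiotic-treated calves = 11/120 = 0.0917
risk, untreated calves = 36/150 = 0.2400
risk difference = 0.0917 − 0.2400 = -0.148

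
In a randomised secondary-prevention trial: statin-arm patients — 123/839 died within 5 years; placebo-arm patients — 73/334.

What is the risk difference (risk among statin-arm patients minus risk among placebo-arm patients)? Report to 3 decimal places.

risk, statin-arm patients = 123/839 = 0.1466
risk, placebo-arm patients = 73/334 = 0.2186
risk difference = 0.1466 − 0.2186 = -0.072

-0.072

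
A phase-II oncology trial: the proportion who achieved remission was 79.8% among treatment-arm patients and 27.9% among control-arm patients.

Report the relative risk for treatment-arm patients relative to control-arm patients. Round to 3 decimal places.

RR = 0.7980 / 0.2790 = 2.860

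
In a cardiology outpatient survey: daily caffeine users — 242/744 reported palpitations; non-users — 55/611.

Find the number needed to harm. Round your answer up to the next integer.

5

risk, daily caffeine users = 242/744 = 0.325269
risk, non-users = 55/611 = 0.090016
absolute risk difference = 0.235252
1 / 0.235252 = 4.251 → round up → 5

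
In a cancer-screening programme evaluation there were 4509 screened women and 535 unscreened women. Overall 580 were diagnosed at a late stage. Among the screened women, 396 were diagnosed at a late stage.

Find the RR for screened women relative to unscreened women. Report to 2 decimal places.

screened women without the outcome: 4509 − 396 = 4113
unscreened women with the outcome: 580 − 396 = 184
unscreened women without the outcome: 535 − 184 = 351
risk, screened women = 396/4509 = 0.0878
risk, unscreened women = 184/535 = 0.3439
RR = 0.0878 / 0.3439 = 0.26

0.26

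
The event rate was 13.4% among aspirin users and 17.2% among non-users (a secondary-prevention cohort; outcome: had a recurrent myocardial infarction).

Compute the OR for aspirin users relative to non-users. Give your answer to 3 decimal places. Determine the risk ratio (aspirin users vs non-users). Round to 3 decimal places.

OR = 0.745; RR = 0.779

odds, aspirin users = 0.1340/0.8660 = 0.1547
odds, non-users = 0.1720/0.8280 = 0.2077
OR = 0.1547 / 0.2077 = 0.745
RR = 0.1340 / 0.1720 = 0.779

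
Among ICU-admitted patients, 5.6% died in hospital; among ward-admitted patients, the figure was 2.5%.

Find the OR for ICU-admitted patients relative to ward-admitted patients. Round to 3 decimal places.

OR: 2.314

odds, ICU-admitted patients = 0.05600/0.94400 = 0.05932
odds, ward-admitted patients = 0.02500/0.97500 = 0.02564
OR = 0.05932 / 0.02564 = 2.314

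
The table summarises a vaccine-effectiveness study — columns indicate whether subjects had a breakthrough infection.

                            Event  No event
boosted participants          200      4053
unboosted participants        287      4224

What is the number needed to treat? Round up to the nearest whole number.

risk, boosted participants = 200/4253 = 0.047026
risk, unboosted participants = 287/4511 = 0.063622
absolute risk difference = 0.016597
1 / 0.016597 = 60.252 → round up → 61

NNT = 61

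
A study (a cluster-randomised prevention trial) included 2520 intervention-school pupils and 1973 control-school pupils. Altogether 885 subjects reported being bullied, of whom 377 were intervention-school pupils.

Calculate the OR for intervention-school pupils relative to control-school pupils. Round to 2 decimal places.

OR = 0.51

intervention-school pupils without the outcome: 2520 − 377 = 2143
control-school pupils with the outcome: 885 − 377 = 508
control-school pupils without the outcome: 1973 − 508 = 1465
odds, intervention-school pupils = 377/2143 = 0.1759
odds, control-school pupils = 508/1465 = 0.3468
OR = 0.1759 / 0.3468 = 0.51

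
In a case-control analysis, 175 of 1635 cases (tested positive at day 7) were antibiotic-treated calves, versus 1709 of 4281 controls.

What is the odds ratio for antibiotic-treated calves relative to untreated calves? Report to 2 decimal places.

OR = (175 × 2572) / (1709 × 1460) = 450100/2495140 ≈ 0.18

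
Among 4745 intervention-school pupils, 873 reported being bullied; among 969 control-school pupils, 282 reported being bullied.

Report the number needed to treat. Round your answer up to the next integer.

10

risk, intervention-school pupils = 873/4745 = 0.183983
risk, control-school pupils = 282/969 = 0.291022
absolute risk difference = 0.107039
1 / 0.107039 = 9.342 → round up → 10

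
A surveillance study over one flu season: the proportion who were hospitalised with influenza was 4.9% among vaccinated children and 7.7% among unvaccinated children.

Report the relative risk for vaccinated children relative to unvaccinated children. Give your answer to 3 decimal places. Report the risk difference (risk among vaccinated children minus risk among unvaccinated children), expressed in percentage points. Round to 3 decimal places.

RR = 0.636; RD = -2.800

RR = 0.04900 / 0.07700 = 0.636
risk difference = 0.04900 − 0.07700 = -0.02800 → -2.800 percentage points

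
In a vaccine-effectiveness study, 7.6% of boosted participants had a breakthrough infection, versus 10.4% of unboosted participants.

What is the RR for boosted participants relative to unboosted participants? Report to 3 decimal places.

RR = 0.0760 / 0.1040 = 0.731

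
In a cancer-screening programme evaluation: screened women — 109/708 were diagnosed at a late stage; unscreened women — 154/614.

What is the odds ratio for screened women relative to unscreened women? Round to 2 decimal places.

OR = (109 × 460) / (599 × 154) = 50140/92246 ≈ 0.54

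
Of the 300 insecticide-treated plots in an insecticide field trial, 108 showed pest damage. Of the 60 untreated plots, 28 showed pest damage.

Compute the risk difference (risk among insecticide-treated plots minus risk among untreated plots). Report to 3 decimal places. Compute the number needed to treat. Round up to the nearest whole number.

RD = -0.107; NNT = 10

risk, insecticide-treated plots = 108/300 = 0.3600
risk, untreated plots = 28/60 = 0.4667
risk difference = 0.3600 − 0.4667 = -0.107
absolute risk difference = 0.106667
1 / 0.106667 = 9.375 → round up → 10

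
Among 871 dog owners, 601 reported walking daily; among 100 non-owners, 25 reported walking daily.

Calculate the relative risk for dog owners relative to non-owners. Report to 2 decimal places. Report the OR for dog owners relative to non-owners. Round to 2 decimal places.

RR = 2.76; OR = 6.68

risk, dog owners = 601/871 = 0.6900
risk, non-owners = 25/100 = 0.2500
RR = 0.6900 / 0.2500 = 2.76
odds, dog owners = 601/270 = 2.2259
odds, non-owners = 25/75 = 0.3333
OR = 2.2259 / 0.3333 = 6.68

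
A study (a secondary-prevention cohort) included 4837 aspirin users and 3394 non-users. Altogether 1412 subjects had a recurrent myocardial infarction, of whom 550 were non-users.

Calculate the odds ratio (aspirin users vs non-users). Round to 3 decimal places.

OR ≈ 1.121

aspirin users with the outcome: 1412 − 550 = 862
aspirin users without the outcome: 4837 − 862 = 3975
non-users without the outcome: 3394 − 550 = 2844
OR = (862 × 2844) / (3975 × 550) = 2451528/2186250 ≈ 1.121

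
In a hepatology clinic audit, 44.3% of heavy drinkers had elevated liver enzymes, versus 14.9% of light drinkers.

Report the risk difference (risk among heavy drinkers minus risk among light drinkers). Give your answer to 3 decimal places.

risk difference = 0.4430 − 0.1490 = 0.294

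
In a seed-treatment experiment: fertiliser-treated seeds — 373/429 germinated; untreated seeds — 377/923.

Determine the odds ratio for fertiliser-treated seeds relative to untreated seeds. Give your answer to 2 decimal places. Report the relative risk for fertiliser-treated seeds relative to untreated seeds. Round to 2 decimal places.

odds, fertiliser-treated seeds = 373/56 = 6.6607
odds, untreated seeds = 377/546 = 0.6905
OR = 6.6607 / 0.6905 = 9.65
risk, fertiliser-treated seeds = 373/429 = 0.8695
risk, untreated seeds = 377/923 = 0.4085
RR = 0.8695 / 0.4085 = 2.13

OR = 9.65; RR = 2.13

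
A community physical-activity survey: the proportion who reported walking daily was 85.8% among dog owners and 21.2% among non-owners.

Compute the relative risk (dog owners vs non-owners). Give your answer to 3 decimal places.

RR = 0.8580 / 0.2120 = 4.047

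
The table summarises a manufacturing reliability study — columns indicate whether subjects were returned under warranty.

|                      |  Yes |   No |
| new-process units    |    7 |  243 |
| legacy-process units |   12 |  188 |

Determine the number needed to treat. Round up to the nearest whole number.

risk, new-process units = 7/250 = 0.028000
risk, legacy-process units = 12/200 = 0.060000
absolute risk difference = 0.032000
1 / 0.032000 = 31.250 → round up → 32

NNT: 32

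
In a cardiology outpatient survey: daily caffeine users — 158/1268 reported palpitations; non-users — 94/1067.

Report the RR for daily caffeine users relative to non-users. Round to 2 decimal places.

risk, daily caffeine users = 158/1268 = 0.1246
risk, non-users = 94/1067 = 0.0881
RR = 0.1246 / 0.0881 = 1.41

RR: 1.41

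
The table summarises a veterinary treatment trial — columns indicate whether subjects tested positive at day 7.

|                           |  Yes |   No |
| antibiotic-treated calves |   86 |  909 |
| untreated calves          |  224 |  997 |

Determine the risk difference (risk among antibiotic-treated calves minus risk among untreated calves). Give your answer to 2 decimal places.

-0.10

risk, antibiotic-treated calves = 86/995 = 0.0864
risk, untreated calves = 224/1221 = 0.1835
risk difference = 0.0864 − 0.1835 = -0.10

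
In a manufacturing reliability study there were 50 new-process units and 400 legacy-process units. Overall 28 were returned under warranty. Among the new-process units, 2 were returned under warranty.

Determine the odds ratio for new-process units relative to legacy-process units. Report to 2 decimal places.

new-process units without the outcome: 50 − 2 = 48
legacy-process units with the outcome: 28 − 2 = 26
legacy-process units without the outcome: 400 − 26 = 374
odds, new-process units = 2/48 = 0.04167
odds, legacy-process units = 26/374 = 0.06952
OR = 0.04167 / 0.06952 = 0.60

0.60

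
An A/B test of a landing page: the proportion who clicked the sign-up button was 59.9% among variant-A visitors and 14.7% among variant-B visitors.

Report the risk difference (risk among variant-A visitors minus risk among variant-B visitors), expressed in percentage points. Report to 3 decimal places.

RD = 45.200

risk difference = 0.5990 − 0.1470 = 0.4520 → 45.200 percentage points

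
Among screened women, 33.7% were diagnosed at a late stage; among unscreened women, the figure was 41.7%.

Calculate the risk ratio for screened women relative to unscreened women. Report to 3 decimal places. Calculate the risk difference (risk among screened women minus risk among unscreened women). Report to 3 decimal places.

RR = 0.808; RD = -0.080

RR = 0.3370 / 0.4170 = 0.808
risk difference = 0.3370 − 0.4170 = -0.080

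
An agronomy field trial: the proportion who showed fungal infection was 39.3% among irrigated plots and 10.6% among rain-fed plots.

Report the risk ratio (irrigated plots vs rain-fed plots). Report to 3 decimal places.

RR = 0.3930 / 0.1060 = 3.708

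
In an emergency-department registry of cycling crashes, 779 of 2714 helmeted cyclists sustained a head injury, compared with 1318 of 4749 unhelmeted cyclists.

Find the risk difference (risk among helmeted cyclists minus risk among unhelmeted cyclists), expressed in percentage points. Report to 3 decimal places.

risk, helmeted cyclists = 779/2714 = 0.2870
risk, unhelmeted cyclists = 1318/4749 = 0.2775
risk difference = 0.2870 − 0.2775 = 0.0095 → 0.950 percentage points

RD: 0.950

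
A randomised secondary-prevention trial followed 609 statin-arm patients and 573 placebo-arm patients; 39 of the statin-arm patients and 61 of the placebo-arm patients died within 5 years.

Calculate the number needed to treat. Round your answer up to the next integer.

24

risk, statin-arm patients = 39/609 = 0.064039
risk, placebo-arm patients = 61/573 = 0.106457
absolute risk difference = 0.042418
1 / 0.042418 = 23.575 → round up → 24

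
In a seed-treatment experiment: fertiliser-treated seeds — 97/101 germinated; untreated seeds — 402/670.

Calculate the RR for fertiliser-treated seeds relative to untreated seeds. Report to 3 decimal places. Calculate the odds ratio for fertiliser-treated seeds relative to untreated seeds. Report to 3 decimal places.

RR = 1.601; OR = 16.167

risk, fertiliser-treated seeds = 97/101 = 0.9604
risk, untreated seeds = 402/670 = 0.6000
RR = 0.9604 / 0.6000 = 1.601
odds, fertiliser-treated seeds = 97/4 = 24.2500
odds, untreated seeds = 402/268 = 1.5000
OR = 24.2500 / 1.5000 = 16.167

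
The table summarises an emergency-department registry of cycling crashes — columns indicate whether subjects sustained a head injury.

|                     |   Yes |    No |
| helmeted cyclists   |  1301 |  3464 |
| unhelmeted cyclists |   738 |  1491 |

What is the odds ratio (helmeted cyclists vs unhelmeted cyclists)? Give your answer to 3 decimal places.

OR = (1301 × 1491) / (3464 × 738) = 1939791/2556432 ≈ 0.759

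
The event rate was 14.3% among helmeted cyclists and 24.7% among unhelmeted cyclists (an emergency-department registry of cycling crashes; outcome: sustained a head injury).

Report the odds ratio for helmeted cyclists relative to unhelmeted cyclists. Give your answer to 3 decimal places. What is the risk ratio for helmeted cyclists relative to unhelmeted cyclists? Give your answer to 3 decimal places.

odds, helmeted cyclists = 0.1430/0.8570 = 0.1669
odds, unhelmeted cyclists = 0.2470/0.7530 = 0.3280
OR = 0.1669 / 0.3280 = 0.509
RR = 0.1430 / 0.2470 = 0.579

OR = 0.509; RR = 0.579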